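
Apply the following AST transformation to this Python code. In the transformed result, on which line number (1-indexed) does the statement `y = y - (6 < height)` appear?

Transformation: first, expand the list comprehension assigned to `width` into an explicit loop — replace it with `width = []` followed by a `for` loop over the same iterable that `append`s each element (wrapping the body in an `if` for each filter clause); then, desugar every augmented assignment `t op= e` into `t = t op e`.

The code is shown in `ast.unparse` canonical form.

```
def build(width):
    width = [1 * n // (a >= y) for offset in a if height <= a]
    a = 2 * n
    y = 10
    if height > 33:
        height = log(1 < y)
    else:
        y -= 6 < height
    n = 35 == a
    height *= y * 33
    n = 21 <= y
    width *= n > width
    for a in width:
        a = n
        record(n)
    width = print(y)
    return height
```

11

Transformed code:
def build(width):
    width = []
    for offset in a:
        if height <= a:
            width.append(1 * n // (a >= y))
    a = 2 * n
    y = 10
    if height > 33:
        height = log(1 < y)
    else:
        y = y - (6 < height)
    n = 35 == a
    height = height * (y * 33)
    n = 21 <= y
    width = width * (n > width)
    for a in width:
        a = n
        record(n)
    width = print(y)
    return height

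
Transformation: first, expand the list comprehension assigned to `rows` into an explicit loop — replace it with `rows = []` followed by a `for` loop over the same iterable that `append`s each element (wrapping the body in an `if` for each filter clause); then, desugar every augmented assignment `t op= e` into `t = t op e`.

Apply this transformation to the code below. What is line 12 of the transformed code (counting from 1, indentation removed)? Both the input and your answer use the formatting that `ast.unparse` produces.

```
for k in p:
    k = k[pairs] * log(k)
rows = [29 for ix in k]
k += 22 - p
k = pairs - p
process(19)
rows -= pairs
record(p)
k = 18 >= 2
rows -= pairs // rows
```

rows = rows - pairs // rows

Transformed code:
for k in p:
    k = k[pairs] * log(k)
rows = []
for ix in k:
    rows.append(29)
k = k + (22 - p)
k = pairs - p
process(19)
rows = rows - pairs
record(p)
k = 18 >= 2
rows = rows - pairs // rows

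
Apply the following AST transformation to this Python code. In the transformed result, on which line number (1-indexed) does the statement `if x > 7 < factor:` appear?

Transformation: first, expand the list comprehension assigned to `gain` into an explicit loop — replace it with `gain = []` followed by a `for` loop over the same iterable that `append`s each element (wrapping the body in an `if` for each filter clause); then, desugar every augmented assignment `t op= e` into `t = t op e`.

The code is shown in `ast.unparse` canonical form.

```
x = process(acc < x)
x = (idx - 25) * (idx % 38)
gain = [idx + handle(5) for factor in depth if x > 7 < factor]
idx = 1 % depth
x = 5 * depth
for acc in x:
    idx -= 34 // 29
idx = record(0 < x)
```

5

Transformed code:
x = process(acc < x)
x = (idx - 25) * (idx % 38)
gain = []
for factor in depth:
    if x > 7 < factor:
        gain.append(idx + handle(5))
idx = 1 % depth
x = 5 * depth
for acc in x:
    idx = idx - 34 // 29
idx = record(0 < x)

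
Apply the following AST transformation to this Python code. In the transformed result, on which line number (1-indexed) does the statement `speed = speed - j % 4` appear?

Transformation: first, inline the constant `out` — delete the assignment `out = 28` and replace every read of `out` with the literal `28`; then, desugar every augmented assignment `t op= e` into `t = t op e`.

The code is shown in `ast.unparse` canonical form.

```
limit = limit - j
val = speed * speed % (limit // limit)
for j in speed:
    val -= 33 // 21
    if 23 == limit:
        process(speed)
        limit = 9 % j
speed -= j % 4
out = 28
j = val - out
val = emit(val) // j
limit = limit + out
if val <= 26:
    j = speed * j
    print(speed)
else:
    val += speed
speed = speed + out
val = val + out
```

Transformed code:
limit = limit - j
val = speed * speed % (limit // limit)
for j in speed:
    val = val - 33 // 21
    if 23 == limit:
        process(speed)
        limit = 9 % j
speed = speed - j % 4
j = val - 28
val = emit(val) // j
limit = limit + 28
if val <= 26:
    j = speed * j
    print(speed)
else:
    val = val + speed
speed = speed + 28
val = val + 28

8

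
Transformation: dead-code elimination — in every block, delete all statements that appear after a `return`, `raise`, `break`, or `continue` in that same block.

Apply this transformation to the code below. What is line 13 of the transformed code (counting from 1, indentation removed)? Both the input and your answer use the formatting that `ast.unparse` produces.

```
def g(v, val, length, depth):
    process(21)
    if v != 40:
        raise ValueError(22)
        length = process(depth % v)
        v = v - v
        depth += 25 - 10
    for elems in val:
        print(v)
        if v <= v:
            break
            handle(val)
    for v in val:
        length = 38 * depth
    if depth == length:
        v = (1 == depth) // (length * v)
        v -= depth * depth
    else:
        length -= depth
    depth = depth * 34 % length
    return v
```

v -= depth * depth

Transformed code:
def g(v, val, length, depth):
    process(21)
    if v != 40:
        raise ValueError(22)
    for elems in val:
        print(v)
        if v <= v:
            break
    for v in val:
        length = 38 * depth
    if depth == length:
        v = (1 == depth) // (length * v)
        v -= depth * depth
    else:
        length -= depth
    depth = depth * 34 % length
    return v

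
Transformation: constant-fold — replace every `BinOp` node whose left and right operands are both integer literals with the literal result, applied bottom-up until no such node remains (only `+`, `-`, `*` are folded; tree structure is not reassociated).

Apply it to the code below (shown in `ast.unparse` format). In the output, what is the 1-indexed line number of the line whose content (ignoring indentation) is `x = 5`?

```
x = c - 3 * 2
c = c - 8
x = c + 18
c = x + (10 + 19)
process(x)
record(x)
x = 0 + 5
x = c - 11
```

Transformed code:
x = c - 6
c = c - 8
x = c + 18
c = x + 29
process(x)
record(x)
x = 5
x = c - 11

7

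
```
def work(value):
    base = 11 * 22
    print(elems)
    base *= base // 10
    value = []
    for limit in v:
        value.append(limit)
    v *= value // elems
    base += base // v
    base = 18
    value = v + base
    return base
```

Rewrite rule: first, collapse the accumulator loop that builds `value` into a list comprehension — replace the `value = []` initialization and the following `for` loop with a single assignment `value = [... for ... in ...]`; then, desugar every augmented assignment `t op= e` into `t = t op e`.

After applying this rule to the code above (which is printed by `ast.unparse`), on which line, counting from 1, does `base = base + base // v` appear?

7

Transformed code:
def work(value):
    base = 11 * 22
    print(elems)
    base = base * (base // 10)
    value = [limit for limit in v]
    v = v * (value // elems)
    base = base + base // v
    base = 18
    value = v + base
    return base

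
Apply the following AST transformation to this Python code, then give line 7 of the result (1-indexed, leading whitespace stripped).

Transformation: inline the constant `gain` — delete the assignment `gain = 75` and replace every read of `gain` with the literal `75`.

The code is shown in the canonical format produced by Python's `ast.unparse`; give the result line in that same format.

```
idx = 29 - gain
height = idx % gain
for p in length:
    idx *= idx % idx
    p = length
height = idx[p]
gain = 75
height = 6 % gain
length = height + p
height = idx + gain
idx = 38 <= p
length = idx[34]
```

Transformed code:
idx = 29 - 75
height = idx % 75
for p in length:
    idx *= idx % idx
    p = length
height = idx[p]
height = 6 % 75
length = height + p
height = idx + 75
idx = 38 <= p
length = idx[34]

height = 6 % 75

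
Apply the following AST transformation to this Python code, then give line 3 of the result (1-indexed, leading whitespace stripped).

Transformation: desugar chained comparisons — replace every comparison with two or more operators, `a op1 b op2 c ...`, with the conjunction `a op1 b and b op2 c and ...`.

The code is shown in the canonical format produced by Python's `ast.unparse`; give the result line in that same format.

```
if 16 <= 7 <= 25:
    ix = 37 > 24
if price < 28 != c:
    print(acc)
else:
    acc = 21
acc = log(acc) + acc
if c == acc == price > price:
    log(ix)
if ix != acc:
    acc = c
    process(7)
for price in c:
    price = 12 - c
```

if price < 28 and 28 != c:

Transformed code:
if 16 <= 7 and 7 <= 25:
    ix = 37 > 24
if price < 28 and 28 != c:
    print(acc)
else:
    acc = 21
acc = log(acc) + acc
if c == acc and acc == price and (price > price):
    log(ix)
if ix != acc:
    acc = c
    process(7)
for price in c:
    price = 12 - c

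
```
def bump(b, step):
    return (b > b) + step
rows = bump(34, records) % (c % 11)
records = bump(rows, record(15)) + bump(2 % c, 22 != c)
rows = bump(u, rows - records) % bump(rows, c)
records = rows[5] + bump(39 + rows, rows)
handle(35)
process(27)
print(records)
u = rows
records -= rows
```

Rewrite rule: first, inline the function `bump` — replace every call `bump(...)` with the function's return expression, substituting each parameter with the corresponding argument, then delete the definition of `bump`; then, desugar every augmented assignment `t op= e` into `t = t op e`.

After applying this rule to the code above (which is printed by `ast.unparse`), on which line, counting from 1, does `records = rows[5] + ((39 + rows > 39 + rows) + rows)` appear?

Transformed code:
rows = ((34 > 34) + records) % (c % 11)
records = (rows > rows) + record(15) + ((2 % c > 2 % c) + (22 != c))
rows = ((u > u) + (rows - records)) % ((rows > rows) + c)
records = rows[5] + ((39 + rows > 39 + rows) + rows)
handle(35)
process(27)
print(records)
u = rows
records = records - rows

4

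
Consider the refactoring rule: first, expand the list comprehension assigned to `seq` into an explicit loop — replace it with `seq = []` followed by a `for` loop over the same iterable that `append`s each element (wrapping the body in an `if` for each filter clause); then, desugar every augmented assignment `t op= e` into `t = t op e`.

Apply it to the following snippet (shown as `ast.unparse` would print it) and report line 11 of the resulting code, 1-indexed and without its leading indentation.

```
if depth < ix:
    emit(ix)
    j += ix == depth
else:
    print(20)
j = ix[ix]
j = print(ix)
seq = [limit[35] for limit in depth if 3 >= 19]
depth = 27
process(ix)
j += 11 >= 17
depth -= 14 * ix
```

seq.append(limit[35])

Transformed code:
if depth < ix:
    emit(ix)
    j = j + (ix == depth)
else:
    print(20)
j = ix[ix]
j = print(ix)
seq = []
for limit in depth:
    if 3 >= 19:
        seq.append(limit[35])
depth = 27
process(ix)
j = j + (11 >= 17)
depth = depth - 14 * ix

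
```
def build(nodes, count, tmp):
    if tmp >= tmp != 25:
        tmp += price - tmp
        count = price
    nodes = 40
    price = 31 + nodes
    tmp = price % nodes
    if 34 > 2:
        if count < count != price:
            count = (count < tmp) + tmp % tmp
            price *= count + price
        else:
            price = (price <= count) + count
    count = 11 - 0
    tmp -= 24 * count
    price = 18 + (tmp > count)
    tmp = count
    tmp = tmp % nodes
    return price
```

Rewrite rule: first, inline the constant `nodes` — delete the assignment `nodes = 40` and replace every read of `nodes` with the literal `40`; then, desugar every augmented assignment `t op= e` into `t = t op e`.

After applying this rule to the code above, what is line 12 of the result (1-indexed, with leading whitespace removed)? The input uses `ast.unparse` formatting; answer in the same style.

Transformed code:
def build(nodes, count, tmp):
    if tmp >= tmp != 25:
        tmp = tmp + (price - tmp)
        count = price
    price = 31 + 40
    tmp = price % 40
    if 34 > 2:
        if count < count != price:
            count = (count < tmp) + tmp % tmp
            price = price * (count + price)
        else:
            price = (price <= count) + count
    count = 11 - 0
    tmp = tmp - 24 * count
    price = 18 + (tmp > count)
    tmp = count
    tmp = tmp % 40
    return price

price = (price <= count) + count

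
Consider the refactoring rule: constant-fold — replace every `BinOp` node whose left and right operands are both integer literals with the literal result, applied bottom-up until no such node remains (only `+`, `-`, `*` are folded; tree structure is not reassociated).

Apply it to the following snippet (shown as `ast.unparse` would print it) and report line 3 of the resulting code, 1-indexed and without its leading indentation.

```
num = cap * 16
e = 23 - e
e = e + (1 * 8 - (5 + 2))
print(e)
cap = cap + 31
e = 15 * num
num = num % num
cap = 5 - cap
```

e = e + 1

Transformed code:
num = cap * 16
e = 23 - e
e = e + 1
print(e)
cap = cap + 31
e = 15 * num
num = num % num
cap = 5 - cap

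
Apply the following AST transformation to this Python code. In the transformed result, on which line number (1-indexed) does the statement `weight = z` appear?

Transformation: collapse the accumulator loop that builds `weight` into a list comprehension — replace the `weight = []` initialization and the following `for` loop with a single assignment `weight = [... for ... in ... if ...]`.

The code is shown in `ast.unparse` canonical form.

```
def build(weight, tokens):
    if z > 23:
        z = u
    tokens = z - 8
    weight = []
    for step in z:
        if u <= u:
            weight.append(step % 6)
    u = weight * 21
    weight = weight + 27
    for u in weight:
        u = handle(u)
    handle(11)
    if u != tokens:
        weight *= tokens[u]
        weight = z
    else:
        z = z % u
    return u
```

Transformed code:
def build(weight, tokens):
    if z > 23:
        z = u
    tokens = z - 8
    weight = [step % 6 for step in z if u <= u]
    u = weight * 21
    weight = weight + 27
    for u in weight:
        u = handle(u)
    handle(11)
    if u != tokens:
        weight *= tokens[u]
        weight = z
    else:
        z = z % u
    return u

13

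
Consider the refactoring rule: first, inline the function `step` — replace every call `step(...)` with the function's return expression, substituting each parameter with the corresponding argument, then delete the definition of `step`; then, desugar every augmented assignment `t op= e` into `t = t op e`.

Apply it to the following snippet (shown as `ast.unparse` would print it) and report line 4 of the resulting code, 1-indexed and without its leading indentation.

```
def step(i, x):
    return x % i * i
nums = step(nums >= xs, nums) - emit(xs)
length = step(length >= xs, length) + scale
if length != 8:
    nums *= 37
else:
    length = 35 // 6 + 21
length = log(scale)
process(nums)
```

nums = nums * 37

Transformed code:
nums = nums % (nums >= xs) * (nums >= xs) - emit(xs)
length = length % (length >= xs) * (length >= xs) + scale
if length != 8:
    nums = nums * 37
else:
    length = 35 // 6 + 21
length = log(scale)
process(nums)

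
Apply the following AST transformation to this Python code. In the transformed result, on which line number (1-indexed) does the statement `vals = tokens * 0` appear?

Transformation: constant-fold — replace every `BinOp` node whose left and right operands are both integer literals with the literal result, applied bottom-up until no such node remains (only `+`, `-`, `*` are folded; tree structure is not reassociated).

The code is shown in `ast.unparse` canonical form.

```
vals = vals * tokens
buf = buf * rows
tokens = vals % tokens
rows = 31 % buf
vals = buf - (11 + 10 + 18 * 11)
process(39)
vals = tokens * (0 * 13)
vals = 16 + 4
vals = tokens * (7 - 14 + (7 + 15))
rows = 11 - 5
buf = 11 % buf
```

7

Transformed code:
vals = vals * tokens
buf = buf * rows
tokens = vals % tokens
rows = 31 % buf
vals = buf - 219
process(39)
vals = tokens * 0
vals = 20
vals = tokens * 15
rows = 6
buf = 11 % buf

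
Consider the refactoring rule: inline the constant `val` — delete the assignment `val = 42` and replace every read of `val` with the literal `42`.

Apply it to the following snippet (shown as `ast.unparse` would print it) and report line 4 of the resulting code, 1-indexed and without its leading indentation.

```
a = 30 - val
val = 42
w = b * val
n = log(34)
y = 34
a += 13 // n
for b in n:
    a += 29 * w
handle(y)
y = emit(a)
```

Transformed code:
a = 30 - 42
w = b * 42
n = log(34)
y = 34
a += 13 // n
for b in n:
    a += 29 * w
handle(y)
y = emit(a)

y = 34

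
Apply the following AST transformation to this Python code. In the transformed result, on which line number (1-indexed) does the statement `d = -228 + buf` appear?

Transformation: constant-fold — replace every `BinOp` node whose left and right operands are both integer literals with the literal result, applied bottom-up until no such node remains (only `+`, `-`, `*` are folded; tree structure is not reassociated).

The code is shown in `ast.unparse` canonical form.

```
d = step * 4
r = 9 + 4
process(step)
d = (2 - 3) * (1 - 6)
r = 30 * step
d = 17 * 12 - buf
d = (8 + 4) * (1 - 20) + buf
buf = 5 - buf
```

Transformed code:
d = step * 4
r = 13
process(step)
d = 5
r = 30 * step
d = 204 - buf
d = -228 + buf
buf = 5 - buf

7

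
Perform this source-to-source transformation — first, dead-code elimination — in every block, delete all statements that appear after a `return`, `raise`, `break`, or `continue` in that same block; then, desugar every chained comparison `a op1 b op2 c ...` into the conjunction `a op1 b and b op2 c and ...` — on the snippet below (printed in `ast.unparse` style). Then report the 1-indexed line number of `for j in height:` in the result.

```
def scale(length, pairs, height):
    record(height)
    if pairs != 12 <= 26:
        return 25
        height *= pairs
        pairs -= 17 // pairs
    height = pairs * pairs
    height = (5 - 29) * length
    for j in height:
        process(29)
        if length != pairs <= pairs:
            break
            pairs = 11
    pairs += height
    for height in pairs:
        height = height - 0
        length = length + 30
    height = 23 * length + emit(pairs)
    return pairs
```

Transformed code:
def scale(length, pairs, height):
    record(height)
    if pairs != 12 and 12 <= 26:
        return 25
    height = pairs * pairs
    height = (5 - 29) * length
    for j in height:
        process(29)
        if length != pairs and pairs <= pairs:
            break
    pairs += height
    for height in pairs:
        height = height - 0
        length = length + 30
    height = 23 * length + emit(pairs)
    return pairs

7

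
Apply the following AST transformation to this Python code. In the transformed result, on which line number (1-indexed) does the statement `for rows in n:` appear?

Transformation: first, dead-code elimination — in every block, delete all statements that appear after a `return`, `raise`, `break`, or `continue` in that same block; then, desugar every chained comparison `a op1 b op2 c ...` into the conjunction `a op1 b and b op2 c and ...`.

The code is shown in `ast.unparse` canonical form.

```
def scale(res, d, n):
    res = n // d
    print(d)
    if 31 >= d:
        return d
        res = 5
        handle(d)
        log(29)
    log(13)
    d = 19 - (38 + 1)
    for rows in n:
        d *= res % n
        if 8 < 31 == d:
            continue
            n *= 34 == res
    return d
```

Transformed code:
def scale(res, d, n):
    res = n // d
    print(d)
    if 31 >= d:
        return d
    log(13)
    d = 19 - (38 + 1)
    for rows in n:
        d *= res % n
        if 8 < 31 and 31 == d:
            continue
    return d

8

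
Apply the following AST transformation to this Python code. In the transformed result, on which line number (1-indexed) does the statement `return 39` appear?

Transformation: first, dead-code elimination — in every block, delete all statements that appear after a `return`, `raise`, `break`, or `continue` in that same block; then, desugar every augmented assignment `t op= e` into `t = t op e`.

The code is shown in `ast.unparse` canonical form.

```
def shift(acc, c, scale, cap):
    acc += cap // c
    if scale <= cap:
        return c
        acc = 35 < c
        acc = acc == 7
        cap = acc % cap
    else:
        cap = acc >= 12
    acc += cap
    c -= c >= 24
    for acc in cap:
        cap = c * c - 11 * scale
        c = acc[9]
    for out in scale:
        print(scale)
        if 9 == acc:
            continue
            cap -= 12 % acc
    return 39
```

Transformed code:
def shift(acc, c, scale, cap):
    acc = acc + cap // c
    if scale <= cap:
        return c
    else:
        cap = acc >= 12
    acc = acc + cap
    c = c - (c >= 24)
    for acc in cap:
        cap = c * c - 11 * scale
        c = acc[9]
    for out in scale:
        print(scale)
        if 9 == acc:
            continue
    return 39

16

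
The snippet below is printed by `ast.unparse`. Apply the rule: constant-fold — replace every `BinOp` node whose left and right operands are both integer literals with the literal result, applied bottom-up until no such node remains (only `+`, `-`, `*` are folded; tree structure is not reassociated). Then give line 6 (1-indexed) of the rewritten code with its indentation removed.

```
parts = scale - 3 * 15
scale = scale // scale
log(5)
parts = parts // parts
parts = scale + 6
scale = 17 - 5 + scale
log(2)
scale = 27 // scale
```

scale = 12 + scale

Transformed code:
parts = scale - 45
scale = scale // scale
log(5)
parts = parts // parts
parts = scale + 6
scale = 12 + scale
log(2)
scale = 27 // scale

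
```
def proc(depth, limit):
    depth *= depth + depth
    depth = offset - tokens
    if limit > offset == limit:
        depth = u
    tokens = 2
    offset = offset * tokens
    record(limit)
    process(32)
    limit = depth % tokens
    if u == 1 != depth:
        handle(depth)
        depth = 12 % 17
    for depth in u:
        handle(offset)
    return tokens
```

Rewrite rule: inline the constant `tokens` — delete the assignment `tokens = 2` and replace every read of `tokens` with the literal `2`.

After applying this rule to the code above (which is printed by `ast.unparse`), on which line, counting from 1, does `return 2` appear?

15

Transformed code:
def proc(depth, limit):
    depth *= depth + depth
    depth = offset - 2
    if limit > offset == limit:
        depth = u
    offset = offset * 2
    record(limit)
    process(32)
    limit = depth % 2
    if u == 1 != depth:
        handle(depth)
        depth = 12 % 17
    for depth in u:
        handle(offset)
    return 2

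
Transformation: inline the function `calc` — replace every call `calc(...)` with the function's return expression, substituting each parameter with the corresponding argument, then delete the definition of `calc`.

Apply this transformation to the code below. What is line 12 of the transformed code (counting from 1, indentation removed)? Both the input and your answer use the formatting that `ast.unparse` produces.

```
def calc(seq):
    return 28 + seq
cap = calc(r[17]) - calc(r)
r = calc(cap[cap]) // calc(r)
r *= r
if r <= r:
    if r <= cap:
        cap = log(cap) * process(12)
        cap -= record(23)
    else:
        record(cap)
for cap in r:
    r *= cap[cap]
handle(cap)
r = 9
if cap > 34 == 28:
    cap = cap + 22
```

handle(cap)

Transformed code:
cap = 28 + r[17] - (28 + r)
r = (28 + cap[cap]) // (28 + r)
r *= r
if r <= r:
    if r <= cap:
        cap = log(cap) * process(12)
        cap -= record(23)
    else:
        record(cap)
for cap in r:
    r *= cap[cap]
handle(cap)
r = 9
if cap > 34 == 28:
    cap = cap + 22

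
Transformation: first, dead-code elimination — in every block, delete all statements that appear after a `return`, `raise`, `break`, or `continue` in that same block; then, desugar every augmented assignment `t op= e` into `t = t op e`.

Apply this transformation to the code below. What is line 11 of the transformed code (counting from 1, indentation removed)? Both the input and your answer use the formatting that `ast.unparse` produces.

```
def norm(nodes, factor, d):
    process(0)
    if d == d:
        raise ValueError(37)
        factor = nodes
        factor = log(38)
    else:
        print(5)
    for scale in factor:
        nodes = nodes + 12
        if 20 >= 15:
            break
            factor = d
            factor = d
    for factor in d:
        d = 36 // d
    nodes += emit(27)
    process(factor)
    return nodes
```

Transformed code:
def norm(nodes, factor, d):
    process(0)
    if d == d:
        raise ValueError(37)
    else:
        print(5)
    for scale in factor:
        nodes = nodes + 12
        if 20 >= 15:
            break
    for factor in d:
        d = 36 // d
    nodes = nodes + emit(27)
    process(factor)
    return nodes

for factor in d:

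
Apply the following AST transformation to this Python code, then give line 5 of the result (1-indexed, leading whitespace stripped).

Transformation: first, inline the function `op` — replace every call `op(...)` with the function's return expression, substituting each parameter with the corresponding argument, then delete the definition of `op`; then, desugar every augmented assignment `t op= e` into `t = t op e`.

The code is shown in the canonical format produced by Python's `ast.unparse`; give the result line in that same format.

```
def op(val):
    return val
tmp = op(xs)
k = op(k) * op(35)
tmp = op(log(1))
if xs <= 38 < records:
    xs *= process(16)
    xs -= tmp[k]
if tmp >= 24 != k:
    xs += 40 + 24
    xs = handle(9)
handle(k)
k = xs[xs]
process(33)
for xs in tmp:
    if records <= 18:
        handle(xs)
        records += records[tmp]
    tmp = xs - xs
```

Transformed code:
tmp = xs
k = k * 35
tmp = log(1)
if xs <= 38 < records:
    xs = xs * process(16)
    xs = xs - tmp[k]
if tmp >= 24 != k:
    xs = xs + (40 + 24)
    xs = handle(9)
handle(k)
k = xs[xs]
process(33)
for xs in tmp:
    if records <= 18:
        handle(xs)
        records = records + records[tmp]
    tmp = xs - xs

xs = xs * process(16)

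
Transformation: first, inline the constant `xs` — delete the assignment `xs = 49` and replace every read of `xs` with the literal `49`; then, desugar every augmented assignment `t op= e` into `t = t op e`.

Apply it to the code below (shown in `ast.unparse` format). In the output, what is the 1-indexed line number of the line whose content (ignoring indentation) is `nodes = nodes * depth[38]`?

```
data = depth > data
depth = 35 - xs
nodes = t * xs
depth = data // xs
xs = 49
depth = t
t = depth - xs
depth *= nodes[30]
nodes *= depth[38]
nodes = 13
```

8

Transformed code:
data = depth > data
depth = 35 - 49
nodes = t * 49
depth = data // 49
depth = t
t = depth - 49
depth = depth * nodes[30]
nodes = nodes * depth[38]
nodes = 13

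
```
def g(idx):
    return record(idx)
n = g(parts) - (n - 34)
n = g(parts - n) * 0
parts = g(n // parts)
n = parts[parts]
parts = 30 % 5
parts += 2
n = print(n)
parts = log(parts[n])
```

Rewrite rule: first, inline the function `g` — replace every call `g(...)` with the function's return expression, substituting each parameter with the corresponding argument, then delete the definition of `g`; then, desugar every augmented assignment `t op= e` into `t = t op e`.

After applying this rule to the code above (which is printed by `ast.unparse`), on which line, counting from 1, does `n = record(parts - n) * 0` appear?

Transformed code:
n = record(parts) - (n - 34)
n = record(parts - n) * 0
parts = record(n // parts)
n = parts[parts]
parts = 30 % 5
parts = parts + 2
n = print(n)
parts = log(parts[n])

2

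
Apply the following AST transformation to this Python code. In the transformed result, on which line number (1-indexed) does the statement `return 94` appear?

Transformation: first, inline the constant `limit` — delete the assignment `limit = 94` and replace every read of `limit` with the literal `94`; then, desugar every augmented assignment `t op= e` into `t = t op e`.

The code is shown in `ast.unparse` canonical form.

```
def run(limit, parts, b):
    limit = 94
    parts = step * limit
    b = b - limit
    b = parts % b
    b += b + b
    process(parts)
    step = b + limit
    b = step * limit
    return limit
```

Transformed code:
def run(limit, parts, b):
    parts = step * 94
    b = b - 94
    b = parts % b
    b = b + (b + b)
    process(parts)
    step = b + 94
    b = step * 94
    return 94

9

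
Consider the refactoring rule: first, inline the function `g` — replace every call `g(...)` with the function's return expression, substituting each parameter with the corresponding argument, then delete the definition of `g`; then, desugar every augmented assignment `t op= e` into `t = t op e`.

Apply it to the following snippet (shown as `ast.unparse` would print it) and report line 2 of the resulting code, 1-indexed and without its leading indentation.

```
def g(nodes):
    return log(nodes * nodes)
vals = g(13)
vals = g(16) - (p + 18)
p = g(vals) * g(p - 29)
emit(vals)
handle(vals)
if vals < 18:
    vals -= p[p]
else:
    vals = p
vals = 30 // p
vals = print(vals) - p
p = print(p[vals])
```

vals = log(16 * 16) - (p + 18)

Transformed code:
vals = log(13 * 13)
vals = log(16 * 16) - (p + 18)
p = log(vals * vals) * log((p - 29) * (p - 29))
emit(vals)
handle(vals)
if vals < 18:
    vals = vals - p[p]
else:
    vals = p
vals = 30 // p
vals = print(vals) - p
p = print(p[vals])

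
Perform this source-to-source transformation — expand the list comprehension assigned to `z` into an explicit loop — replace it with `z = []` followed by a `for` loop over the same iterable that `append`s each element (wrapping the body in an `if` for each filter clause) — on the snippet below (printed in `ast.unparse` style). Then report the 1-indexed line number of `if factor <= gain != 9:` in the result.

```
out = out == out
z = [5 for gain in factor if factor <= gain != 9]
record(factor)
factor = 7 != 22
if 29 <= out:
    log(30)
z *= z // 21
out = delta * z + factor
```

4

Transformed code:
out = out == out
z = []
for gain in factor:
    if factor <= gain != 9:
        z.append(5)
record(factor)
factor = 7 != 22
if 29 <= out:
    log(30)
z *= z // 21
out = delta * z + factor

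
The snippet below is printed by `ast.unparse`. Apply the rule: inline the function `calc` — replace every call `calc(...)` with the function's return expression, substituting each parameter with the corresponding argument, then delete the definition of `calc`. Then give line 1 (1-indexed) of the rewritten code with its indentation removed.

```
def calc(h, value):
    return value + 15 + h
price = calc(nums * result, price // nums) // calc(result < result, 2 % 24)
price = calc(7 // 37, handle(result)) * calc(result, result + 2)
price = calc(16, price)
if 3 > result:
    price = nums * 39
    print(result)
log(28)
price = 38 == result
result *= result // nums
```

price = (price // nums + 15 + nums * result) // (2 % 24 + 15 + (result < result))

Transformed code:
price = (price // nums + 15 + nums * result) // (2 % 24 + 15 + (result < result))
price = (handle(result) + 15 + 7 // 37) * (result + 2 + 15 + result)
price = price + 15 + 16
if 3 > result:
    price = nums * 39
    print(result)
log(28)
price = 38 == result
result *= result // nums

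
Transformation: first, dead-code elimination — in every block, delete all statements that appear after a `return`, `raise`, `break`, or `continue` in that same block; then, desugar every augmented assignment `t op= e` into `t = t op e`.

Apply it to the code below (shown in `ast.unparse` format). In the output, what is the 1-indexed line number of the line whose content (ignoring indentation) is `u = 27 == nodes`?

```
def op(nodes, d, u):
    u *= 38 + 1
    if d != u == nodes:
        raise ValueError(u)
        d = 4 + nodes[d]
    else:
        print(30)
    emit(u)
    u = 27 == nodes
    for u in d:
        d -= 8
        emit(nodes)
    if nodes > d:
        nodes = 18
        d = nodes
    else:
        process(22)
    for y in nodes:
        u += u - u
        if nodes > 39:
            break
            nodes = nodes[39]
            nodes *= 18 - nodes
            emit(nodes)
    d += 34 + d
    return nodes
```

8

Transformed code:
def op(nodes, d, u):
    u = u * (38 + 1)
    if d != u == nodes:
        raise ValueError(u)
    else:
        print(30)
    emit(u)
    u = 27 == nodes
    for u in d:
        d = d - 8
        emit(nodes)
    if nodes > d:
        nodes = 18
        d = nodes
    else:
        process(22)
    for y in nodes:
        u = u + (u - u)
        if nodes > 39:
            break
    d = d + (34 + d)
    return nodes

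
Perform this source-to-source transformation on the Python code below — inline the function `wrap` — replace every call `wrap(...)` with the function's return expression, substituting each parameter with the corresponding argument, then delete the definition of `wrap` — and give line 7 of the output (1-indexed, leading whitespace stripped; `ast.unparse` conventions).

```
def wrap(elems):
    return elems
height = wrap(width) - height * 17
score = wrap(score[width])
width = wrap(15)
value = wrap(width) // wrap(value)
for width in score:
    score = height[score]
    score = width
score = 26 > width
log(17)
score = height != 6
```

Transformed code:
height = width - height * 17
score = score[width]
width = 15
value = width // value
for width in score:
    score = height[score]
    score = width
score = 26 > width
log(17)
score = height != 6

score = width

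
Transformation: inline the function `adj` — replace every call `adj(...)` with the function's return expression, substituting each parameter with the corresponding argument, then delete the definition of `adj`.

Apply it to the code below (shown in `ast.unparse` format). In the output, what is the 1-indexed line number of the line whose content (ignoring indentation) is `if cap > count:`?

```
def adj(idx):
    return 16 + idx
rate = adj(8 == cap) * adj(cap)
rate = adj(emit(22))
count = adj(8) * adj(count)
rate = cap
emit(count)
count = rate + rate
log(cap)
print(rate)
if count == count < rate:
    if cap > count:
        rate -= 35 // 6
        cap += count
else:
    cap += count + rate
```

10

Transformed code:
rate = (16 + (8 == cap)) * (16 + cap)
rate = 16 + emit(22)
count = (16 + 8) * (16 + count)
rate = cap
emit(count)
count = rate + rate
log(cap)
print(rate)
if count == count < rate:
    if cap > count:
        rate -= 35 // 6
        cap += count
else:
    cap += count + rate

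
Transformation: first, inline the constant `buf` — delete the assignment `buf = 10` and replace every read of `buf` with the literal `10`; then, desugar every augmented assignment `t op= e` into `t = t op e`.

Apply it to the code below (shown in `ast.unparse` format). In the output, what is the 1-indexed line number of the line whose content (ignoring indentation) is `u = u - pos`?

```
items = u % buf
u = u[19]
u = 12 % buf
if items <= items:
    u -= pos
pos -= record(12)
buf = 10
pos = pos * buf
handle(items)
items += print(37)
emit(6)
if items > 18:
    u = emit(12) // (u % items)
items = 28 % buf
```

Transformed code:
items = u % 10
u = u[19]
u = 12 % 10
if items <= items:
    u = u - pos
pos = pos - record(12)
pos = pos * 10
handle(items)
items = items + print(37)
emit(6)
if items > 18:
    u = emit(12) // (u % items)
items = 28 % 10

5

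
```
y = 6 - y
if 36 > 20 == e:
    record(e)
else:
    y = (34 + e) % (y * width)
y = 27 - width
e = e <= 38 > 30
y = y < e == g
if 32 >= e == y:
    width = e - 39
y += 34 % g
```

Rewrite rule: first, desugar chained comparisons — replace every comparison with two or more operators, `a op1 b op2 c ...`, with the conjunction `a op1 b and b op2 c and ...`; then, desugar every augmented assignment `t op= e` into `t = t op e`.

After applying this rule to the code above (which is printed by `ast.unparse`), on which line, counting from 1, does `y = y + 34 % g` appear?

11

Transformed code:
y = 6 - y
if 36 > 20 and 20 == e:
    record(e)
else:
    y = (34 + e) % (y * width)
y = 27 - width
e = e <= 38 and 38 > 30
y = y < e and e == g
if 32 >= e and e == y:
    width = e - 39
y = y + 34 % g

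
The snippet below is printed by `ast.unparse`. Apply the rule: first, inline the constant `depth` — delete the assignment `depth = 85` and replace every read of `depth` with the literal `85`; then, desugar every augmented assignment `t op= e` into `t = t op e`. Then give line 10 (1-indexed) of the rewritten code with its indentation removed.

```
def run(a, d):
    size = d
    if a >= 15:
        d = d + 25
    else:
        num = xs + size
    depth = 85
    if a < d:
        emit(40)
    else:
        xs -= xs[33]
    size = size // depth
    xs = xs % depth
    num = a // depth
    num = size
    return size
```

xs = xs - xs[33]

Transformed code:
def run(a, d):
    size = d
    if a >= 15:
        d = d + 25
    else:
        num = xs + size
    if a < d:
        emit(40)
    else:
        xs = xs - xs[33]
    size = size // 85
    xs = xs % 85
    num = a // 85
    num = size
    return size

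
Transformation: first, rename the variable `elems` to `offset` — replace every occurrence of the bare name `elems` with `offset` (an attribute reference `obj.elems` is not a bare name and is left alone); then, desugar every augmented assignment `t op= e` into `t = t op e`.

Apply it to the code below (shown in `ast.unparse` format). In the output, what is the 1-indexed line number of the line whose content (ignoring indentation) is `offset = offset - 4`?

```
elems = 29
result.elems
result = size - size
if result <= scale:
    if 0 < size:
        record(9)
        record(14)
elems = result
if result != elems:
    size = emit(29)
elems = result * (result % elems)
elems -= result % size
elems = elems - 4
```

Transformed code:
offset = 29
result.elems
result = size - size
if result <= scale:
    if 0 < size:
        record(9)
        record(14)
offset = result
if result != offset:
    size = emit(29)
offset = result * (result % offset)
offset = offset - result % size
offset = offset - 4

13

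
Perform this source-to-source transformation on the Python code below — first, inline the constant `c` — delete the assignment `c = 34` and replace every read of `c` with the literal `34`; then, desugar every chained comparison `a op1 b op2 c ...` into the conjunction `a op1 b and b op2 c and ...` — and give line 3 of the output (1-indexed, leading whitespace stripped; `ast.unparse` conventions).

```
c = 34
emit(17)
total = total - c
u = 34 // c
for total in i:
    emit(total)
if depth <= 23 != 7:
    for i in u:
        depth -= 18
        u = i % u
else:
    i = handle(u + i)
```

Transformed code:
emit(17)
total = total - 34
u = 34 // 34
for total in i:
    emit(total)
if depth <= 23 and 23 != 7:
    for i in u:
        depth -= 18
        u = i % u
else:
    i = handle(u + i)

u = 34 // 34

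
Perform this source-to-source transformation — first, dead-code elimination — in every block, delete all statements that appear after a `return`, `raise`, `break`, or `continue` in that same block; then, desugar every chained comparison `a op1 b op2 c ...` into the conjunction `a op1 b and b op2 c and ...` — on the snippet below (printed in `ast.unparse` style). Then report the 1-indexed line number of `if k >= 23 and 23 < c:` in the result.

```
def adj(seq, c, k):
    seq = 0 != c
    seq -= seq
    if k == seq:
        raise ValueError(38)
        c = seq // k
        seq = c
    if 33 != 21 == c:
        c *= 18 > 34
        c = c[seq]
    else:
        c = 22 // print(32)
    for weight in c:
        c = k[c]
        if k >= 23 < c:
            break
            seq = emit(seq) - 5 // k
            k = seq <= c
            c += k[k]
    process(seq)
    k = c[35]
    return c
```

Transformed code:
def adj(seq, c, k):
    seq = 0 != c
    seq -= seq
    if k == seq:
        raise ValueError(38)
    if 33 != 21 and 21 == c:
        c *= 18 > 34
        c = c[seq]
    else:
        c = 22 // print(32)
    for weight in c:
        c = k[c]
        if k >= 23 and 23 < c:
            break
    process(seq)
    k = c[35]
    return c

13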